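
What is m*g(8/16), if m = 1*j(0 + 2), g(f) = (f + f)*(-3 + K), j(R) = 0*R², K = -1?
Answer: 0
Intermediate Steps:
j(R) = 0
g(f) = -8*f (g(f) = (f + f)*(-3 - 1) = (2*f)*(-4) = -8*f)
m = 0 (m = 1*0 = 0)
m*g(8/16) = 0*(-64/16) = 0*(-8*½) = 0*(-4) = 0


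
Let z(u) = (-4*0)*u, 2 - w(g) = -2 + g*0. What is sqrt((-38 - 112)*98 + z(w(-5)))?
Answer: 70*I*sqrt(3) ≈ 121.24*I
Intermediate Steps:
w(g) = 4 (w(g) = 2 - (-2 + g*0) = 2 - (-2 + 0) = 2 - 1*(-2) = 2 + 2 = 4)
z(u) = 0 (z(u) = 0*u = 0)
sqrt((-38 - 112)*98 + z(w(-5))) = sqrt((-38 - 112)*98 + 0) = sqrt(-150*98 + 0) = sqrt(-14700 + 0) = sqrt(-14700) = 70*I*sqrt(3)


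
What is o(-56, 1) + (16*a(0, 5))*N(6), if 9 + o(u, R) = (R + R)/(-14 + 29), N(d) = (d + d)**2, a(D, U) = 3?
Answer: 103547/15 ≈ 6903.1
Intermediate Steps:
N(d) = 4*d**2 (N(d) = (2*d)**2 = 4*d**2)
o(u, R) = -9 + 2*R/15 (o(u, R) = -9 + (R + R)/(-14 + 29) = -9 + (2*R)/15 = -9 + (2*R)*(1/15) = -9 + 2*R/15)
o(-56, 1) + (16*a(0, 5))*N(6) = (-9 + (2/15)*1) + (16*3)*(4*6**2) = (-9 + 2/15) + 48*(4*36) = -133/15 + 48*144 = -133/15 + 6912 = 103547/15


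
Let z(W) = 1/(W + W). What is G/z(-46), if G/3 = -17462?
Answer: 4819512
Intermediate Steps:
z(W) = 1/(2*W)
G = -52386 (G = 3*(-17462) = -52386)
G/z(-46) = -52386/((½)/(-46)) = -52386/((½)*(-1/46)) = -52386/(-1/92) = -52386*(-92) = 4819512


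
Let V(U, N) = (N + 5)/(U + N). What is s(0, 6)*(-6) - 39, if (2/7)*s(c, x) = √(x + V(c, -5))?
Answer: -39 - 21*√6 ≈ -90.439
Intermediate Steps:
V(U, N) = (5 + N)/(N + U)
s(c, x) = 7*√x/2 (s(c, x) = 7*√(x + (5 - 5)/(-5 + c))/2 = 7*√(x + 0/(-5 + c))/2 = 7*√(x + 0)/2 = 7*√x/2)
s(0, 6)*(-6) - 39 = (7*√6/2)*(-6) - 39 = -21*√6 - 39 = -39 - 21*√6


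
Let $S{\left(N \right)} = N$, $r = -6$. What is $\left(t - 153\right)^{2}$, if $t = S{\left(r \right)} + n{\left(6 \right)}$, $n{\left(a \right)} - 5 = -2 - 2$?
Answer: $24964$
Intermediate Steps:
$n{\left(a \right)} = 1$ ($n{\left(a \right)} = 5 - 4 = 1$)
$t = -5$ ($t = -6 + 1 = -5$)
$\left(t - 153\right)^{2} = \left(-5 - 153\right)^{2} = \left(-158\right)^{2} = 24964$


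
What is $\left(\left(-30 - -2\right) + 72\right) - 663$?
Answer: $-619$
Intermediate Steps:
$\left(\left(-30 - -2\right) + 72\right) - 663 = \left(\left(-30 + 2\right) + 72\right) - 663 = \left(-28 + 72\right) - 663 = 44 - 663 = -619$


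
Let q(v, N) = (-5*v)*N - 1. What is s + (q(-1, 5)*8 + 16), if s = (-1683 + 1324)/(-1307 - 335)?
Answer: 341895/1642 ≈ 208.22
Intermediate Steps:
q(v, N) = -1 - 5*N*v (q(v, N) = -5*N*v - 1 = -1 - 5*N*v)
s = 359/1642 (s = -359/(-1642) = -359*(-1/1642) = 359/1642 ≈ 0.21864)
s + (q(-1, 5)*8 + 16) = 359/1642 + ((-1 - 5*5*(-1))*8 + 16) = 359/1642 + ((-1 + 25)*8 + 16) = 359/1642 + (24*8 + 16) = 359/1642 + (192 + 16) = 359/1642 + 208 = 341895/1642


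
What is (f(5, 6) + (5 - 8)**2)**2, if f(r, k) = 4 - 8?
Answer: 25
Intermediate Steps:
f(r, k) = -4
(f(5, 6) + (5 - 8)**2)**2 = (-4 + (5 - 8)**2)**2 = (-4 + (-3)**2)**2 = (-4 + 9)**2 = 5**2 = 25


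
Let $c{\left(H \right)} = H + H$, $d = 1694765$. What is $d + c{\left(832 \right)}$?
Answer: $1696429$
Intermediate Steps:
$c{\left(H \right)} = 2 H$
$d + c{\left(832 \right)} = 1694765 + 2 \cdot 832 = 1694765 + 1664 = 1696429$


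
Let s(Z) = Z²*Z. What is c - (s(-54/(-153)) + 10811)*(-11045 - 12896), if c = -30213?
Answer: 1271469614650/4913 ≈ 2.5880e+8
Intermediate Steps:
s(Z) = Z³
c - (s(-54/(-153)) + 10811)*(-11045 - 12896) = -30213 - ((-54/(-153))³ + 10811)*(-11045 - 12896) = -30213 - ((-54*(-1/153))³ + 10811)*(-23941) = -30213 - ((6/17)³ + 10811)*(-23941) = -30213 - (216/4913 + 10811)*(-23941) = -30213 - 53114659*(-23941)/4913 = -30213 - 1*(-1271618051119/4913) = -30213 + 1271618051119/4913 = 1271469614650/4913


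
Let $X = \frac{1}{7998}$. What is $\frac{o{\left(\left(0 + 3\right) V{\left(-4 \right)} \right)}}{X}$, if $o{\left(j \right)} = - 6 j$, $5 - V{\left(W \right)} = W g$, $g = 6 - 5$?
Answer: $-1295676$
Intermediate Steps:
$g = 1$ ($g = 6 - 5 = 1$)
$V{\left(W \right)} = 5 - W$ ($V{\left(W \right)} = 5 - W 1 = 5 - W$)
$X = \frac{1}{7998} \approx 0.00012503$
$\frac{o{\left(\left(0 + 3\right) V{\left(-4 \right)} \right)}}{X} = - 6 \left(0 + 3\right) \left(5 - -4\right) \frac{1}{\frac{1}{7998}} = - 6 \cdot 3 \left(5 + 4\right) 7998 = - 6 \cdot 3 \cdot 9 \cdot 7998 = \left(-6\right) 27 \cdot 7998 = \left(-162\right) 7998 = -1295676$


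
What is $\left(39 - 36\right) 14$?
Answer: $42$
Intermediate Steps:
$\left(39 - 36\right) 14 = 3 \cdot 14 = 42$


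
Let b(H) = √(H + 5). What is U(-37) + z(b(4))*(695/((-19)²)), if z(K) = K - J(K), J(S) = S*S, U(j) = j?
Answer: -17527/361 ≈ -48.551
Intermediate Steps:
b(H) = √(5 + H)
J(S) = S²
z(K) = K - K²
U(-37) + z(b(4))*(695/((-19)²)) = -37 + (√(5 + 4)*(1 - √(5 + 4)))*(695/((-19)²)) = -37 + (√9*(1 - √9))*(695/361) = -37 + (3*(1 - 1*3))*(695*(1/361)) = -37 + (3*(1 - 3))*(695/361) = -37 + (3*(-2))*(695/361) = -37 - 6*695/361 = -37 - 4170/361 = -17527/361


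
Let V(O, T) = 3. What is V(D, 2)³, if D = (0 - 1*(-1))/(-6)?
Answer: 27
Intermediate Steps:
D = -⅙ (D = (0 + 1)*(-⅙) = 1*(-⅙) = -⅙ ≈ -0.16667)
V(D, 2)³ = 3³ = 27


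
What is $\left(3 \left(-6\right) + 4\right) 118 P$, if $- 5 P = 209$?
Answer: $\frac{345268}{5} \approx 69054.0$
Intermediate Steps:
$P = - \frac{209}{5}$ ($P = \left(- \frac{1}{5}\right) 209 = - \frac{209}{5} \approx -41.8$)
$\left(3 \left(-6\right) + 4\right) 118 P = \left(3 \left(-6\right) + 4\right) 118 \left(- \frac{209}{5}\right) = \left(-18 + 4\right) 118 \left(- \frac{209}{5}\right) = \left(-14\right) 118 \left(- \frac{209}{5}\right) = \left(-1652\right) \left(- \frac{209}{5}\right) = \frac{345268}{5}$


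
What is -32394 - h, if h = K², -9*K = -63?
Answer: -32443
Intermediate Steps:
K = 7 (K = -⅑*(-63) = 7)
h = 49 (h = 7² = 49)
-32394 - h = -32394 - 1*49 = -32394 - 49 = -32443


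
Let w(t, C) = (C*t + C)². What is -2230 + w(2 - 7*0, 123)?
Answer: 133931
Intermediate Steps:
w(t, C) = (C + C*t)²
-2230 + w(2 - 7*0, 123) = -2230 + 123²*(1 + (2 - 7*0))² = -2230 + 15129*(1 + (2 + 0))² = -2230 + 15129*(1 + 2)² = -2230 + 15129*3² = -2230 + 15129*9 = -2230 + 136161 = 133931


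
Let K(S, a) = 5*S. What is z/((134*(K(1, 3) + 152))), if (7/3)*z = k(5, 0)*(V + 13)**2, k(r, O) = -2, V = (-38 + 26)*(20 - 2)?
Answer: -17661/10519 ≈ -1.6790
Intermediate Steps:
V = -216 (V = -12*18 = -216)
z = -35322 (z = 3*(-2*(-216 + 13)**2)/7 = 3*(-2*(-203)**2)/7 = 3*(-2*41209)/7 = (3/7)*(-82418) = -35322)
z/((134*(K(1, 3) + 152))) = -35322*1/(134*(5*1 + 152)) = -35322*1/(134*(5 + 152)) = -35322/(134*157) = -35322/21038 = -35322*1/21038 = -17661/10519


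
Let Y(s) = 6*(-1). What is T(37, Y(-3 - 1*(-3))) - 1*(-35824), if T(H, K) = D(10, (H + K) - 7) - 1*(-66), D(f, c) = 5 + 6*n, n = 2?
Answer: 35907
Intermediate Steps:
D(f, c) = 17 (D(f, c) = 5 + 6*2 = 5 + 12 = 17)
Y(s) = -6
T(H, K) = 83 (T(H, K) = 17 - 1*(-66) = 17 + 66 = 83)
T(37, Y(-3 - 1*(-3))) - 1*(-35824) = 83 - 1*(-35824) = 83 + 35824 = 35907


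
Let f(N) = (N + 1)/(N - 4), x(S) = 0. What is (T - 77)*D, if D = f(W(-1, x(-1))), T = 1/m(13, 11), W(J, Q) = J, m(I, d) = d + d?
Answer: 0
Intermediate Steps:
m(I, d) = 2*d
T = 1/22 (T = 1/(2*11) = 1/22 ≈ 0.045455)
f(N) = (1 + N)/(-4 + N)
D = 0 (D = (1 - 1)/(-4 - 1) = 0/(-5) = -⅕*0 = 0)
(T - 77)*D = (1/22 - 77)*0 = -1693/22*0 = 0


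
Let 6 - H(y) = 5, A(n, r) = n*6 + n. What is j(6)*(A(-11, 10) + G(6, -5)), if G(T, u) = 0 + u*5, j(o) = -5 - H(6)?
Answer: 612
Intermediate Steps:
A(n, r) = 7*n (A(n, r) = 6*n + n = 7*n)
H(y) = 1 (H(y) = 6 - 1*5 = 6 - 5 = 1)
j(o) = -6 (j(o) = -5 - 1*1 = -5 - 1 = -6)
G(T, u) = 5*u (G(T, u) = 0 + 5*u = 5*u)
j(6)*(A(-11, 10) + G(6, -5)) = -6*(7*(-11) + 5*(-5)) = -6*(-77 - 25) = -6*(-102) = 612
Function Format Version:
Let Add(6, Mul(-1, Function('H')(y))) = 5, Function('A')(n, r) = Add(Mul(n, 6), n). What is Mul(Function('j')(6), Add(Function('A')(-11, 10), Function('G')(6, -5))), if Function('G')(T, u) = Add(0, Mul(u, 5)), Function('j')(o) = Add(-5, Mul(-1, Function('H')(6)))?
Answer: 612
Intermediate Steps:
Function('A')(n, r) = Mul(7, n) (Function('A')(n, r) = Add(Mul(6, n), n) = Mul(7, n))
Function('H')(y) = 1 (Function('H')(y) = Add(6, Mul(-1, 5)) = Add(6, -5) = 1)
Function('j')(o) = -6 (Function('j')(o) = Add(-5, Mul(-1, 1)) = Add(-5, -1) = -6)
Function('G')(T, u) = Mul(5, u) (Function('G')(T, u) = Add(0, Mul(5, u)) = Mul(5, u))
Mul(Function('j')(6), Add(Function('A')(-11, 10), Function('G')(6, -5))) = Mul(-6, Add(Mul(7, -11), Mul(5, -5))) = Mul(-6, Add(-77, -25)) = Mul(-6, -102) = 612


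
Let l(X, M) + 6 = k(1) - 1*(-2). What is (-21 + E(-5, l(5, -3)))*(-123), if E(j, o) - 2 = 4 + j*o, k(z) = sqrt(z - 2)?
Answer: -615 + 615*I ≈ -615.0 + 615.0*I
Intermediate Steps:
k(z) = sqrt(-2 + z)
l(X, M) = -4 + I (l(X, M) = -6 + (sqrt(-2 + 1) - 1*(-2)) = -6 + (sqrt(-1) + 2) = -6 + (I + 2) = -6 + (2 + I) = -4 + I)
E(j, o) = 6 + j*o (E(j, o) = 2 + (4 + j*o) = 6 + j*o)
(-21 + E(-5, l(5, -3)))*(-123) = (-21 + (6 - 5*(-4 + I)))*(-123) = (-21 + (6 + (20 - 5*I)))*(-123) = (-21 + (26 - 5*I))*(-123) = (5 - 5*I)*(-123) = -615 + 615*I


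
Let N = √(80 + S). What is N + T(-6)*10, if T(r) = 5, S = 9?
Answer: 50 + √89 ≈ 59.434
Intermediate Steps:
N = √89 (N = √(80 + 9) = √89 ≈ 9.4340)
N + T(-6)*10 = √89 + 5*10 = √89 + 50 = 50 + √89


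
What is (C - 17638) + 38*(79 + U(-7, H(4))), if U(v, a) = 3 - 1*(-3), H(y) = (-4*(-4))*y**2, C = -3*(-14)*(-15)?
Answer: -15038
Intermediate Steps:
C = -630 (C = 42*(-15) = -630)
H(y) = 16*y**2
U(v, a) = 6 (U(v, a) = 3 + 3 = 6)
(C - 17638) + 38*(79 + U(-7, H(4))) = (-630 - 17638) + 38*(79 + 6) = -18268 + 38*85 = -18268 + 3230 = -15038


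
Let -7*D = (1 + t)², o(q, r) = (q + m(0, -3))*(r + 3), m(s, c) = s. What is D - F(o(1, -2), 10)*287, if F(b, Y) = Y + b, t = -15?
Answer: -3185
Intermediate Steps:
o(q, r) = q*(3 + r) (o(q, r) = (q + 0)*(r + 3) = q*(3 + r))
D = -28 (D = -(1 - 15)²/7 = -⅐*(-14)² = -⅐*196 = -28)
D - F(o(1, -2), 10)*287 = -28 - (10 + 1*(3 - 2))*287 = -28 - (10 + 1*1)*287 = -28 - (10 + 1)*287 = -28 - 1*11*287 = -28 - 11*287 = -28 - 3157 = -3185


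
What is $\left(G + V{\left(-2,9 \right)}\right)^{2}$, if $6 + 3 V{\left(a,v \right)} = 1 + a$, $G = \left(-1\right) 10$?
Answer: $\frac{1369}{9} \approx 152.11$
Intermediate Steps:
$G = -10$
$V{\left(a,v \right)} = - \frac{5}{3} + \frac{a}{3}$ ($V{\left(a,v \right)} = -2 + \frac{1 + a}{3} = -2 + \left(\frac{1}{3} + \frac{a}{3}\right) = - \frac{5}{3} + \frac{a}{3}$)
$\left(G + V{\left(-2,9 \right)}\right)^{2} = \left(-10 + \left(- \frac{5}{3} + \frac{1}{3} \left(-2\right)\right)\right)^{2} = \left(-10 - \frac{7}{3}\right)^{2} = \left(- \frac{37}{3}\right)^{2} = \frac{1369}{9}$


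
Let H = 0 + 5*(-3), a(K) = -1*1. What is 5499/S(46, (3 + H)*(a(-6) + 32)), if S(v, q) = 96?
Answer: 1833/32 ≈ 57.281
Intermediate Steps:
a(K) = -1
H = -15 (H = 0 - 15 = -15)
5499/S(46, (3 + H)*(a(-6) + 32)) = 5499/96 = 5499*(1/96) = 1833/32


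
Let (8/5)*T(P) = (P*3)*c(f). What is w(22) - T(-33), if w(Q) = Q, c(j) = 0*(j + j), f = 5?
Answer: 22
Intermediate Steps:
c(j) = 0 (c(j) = 0*(2*j) = 0)
T(P) = 0 (T(P) = 5*((P*3)*0)/8 = 5*((3*P)*0)/8 = (5/8)*0 = 0)
w(22) - T(-33) = 22 - 1*0 = 22 + 0 = 22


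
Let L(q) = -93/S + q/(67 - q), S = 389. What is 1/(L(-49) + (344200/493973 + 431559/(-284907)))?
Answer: -2116862585772788/3131740517170569 ≈ -0.67594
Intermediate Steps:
L(q) = -93/389 + q/(67 - q)
1/(L(-49) + (344200/493973 + 431559/(-284907))) = 1/((6231 - 482*(-49))/(389*(-67 - 49)) + (344200/493973 + 431559/(-284907))) = 1/((1/389)*(6231 + 23618)/(-116) + (344200*(1/493973) + 431559*(-1/284907))) = 1/((1/389)*(-1/116)*29849 + (344200/493973 - 143853/94969)) = 1/(-29849/45124 - 38371168169/46912121837) = 1/(-3131740517170569/2116862585772788) = -2116862585772788/3131740517170569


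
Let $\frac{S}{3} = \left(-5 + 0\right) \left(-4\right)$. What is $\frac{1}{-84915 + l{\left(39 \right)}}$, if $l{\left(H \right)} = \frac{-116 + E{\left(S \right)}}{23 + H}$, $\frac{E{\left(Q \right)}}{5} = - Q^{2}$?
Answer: $- \frac{31}{2641423} \approx -1.1736 \cdot 10^{-5}$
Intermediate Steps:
$S = 60$ ($S = 3 \left(-5 + 0\right) \left(-4\right) = 3 \left(\left(-5\right) \left(-4\right)\right) = 3 \cdot 20 = 60$)
$E{\left(Q \right)} = - 5 Q^{2}$ ($E{\left(Q \right)} = 5 \left(- Q^{2}\right) = - 5 Q^{2}$)
$l{\left(H \right)} = - \frac{18116}{23 + H}$ ($l{\left(H \right)} = \frac{-116 - 5 \cdot 60^{2}}{23 + H} = \frac{-116 - 18000}{23 + H} = - \frac{18116}{23 + H}$)
$\frac{1}{-84915 + l{\left(39 \right)}} = \frac{1}{-84915 - \frac{18116}{23 + 39}} = \frac{1}{-84915 - \frac{18116}{62}} = \frac{1}{-84915 - \frac{9058}{31}} = \frac{1}{- \frac{2641423}{31}} = - \frac{31}{2641423}$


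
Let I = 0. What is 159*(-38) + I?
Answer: -6042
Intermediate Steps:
159*(-38) + I = 159*(-38) + 0 = -6042 + 0 = -6042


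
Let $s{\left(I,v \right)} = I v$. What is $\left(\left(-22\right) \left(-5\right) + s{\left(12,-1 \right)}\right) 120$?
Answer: $11760$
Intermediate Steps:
$\left(\left(-22\right) \left(-5\right) + s{\left(12,-1 \right)}\right) 120 = \left(\left(-22\right) \left(-5\right) + 12 \left(-1\right)\right) 120 = \left(110 - 12\right) 120 = 98 \cdot 120 = 11760$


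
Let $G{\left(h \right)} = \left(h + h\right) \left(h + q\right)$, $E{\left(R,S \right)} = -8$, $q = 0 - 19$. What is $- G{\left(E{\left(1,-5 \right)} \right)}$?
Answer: $-432$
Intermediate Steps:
$q = -19$ ($q = 0 - 19 = -19$)
$G{\left(h \right)} = 2 h \left(-19 + h\right)$ ($G{\left(h \right)} = \left(h + h\right) \left(h - 19\right) = 2 h \left(-19 + h\right)$)
$- G{\left(E{\left(1,-5 \right)} \right)} = - 2 \left(-8\right) \left(-19 - 8\right) = - 2 \left(-8\right) \left(-27\right) = \left(-1\right) 432 = -432$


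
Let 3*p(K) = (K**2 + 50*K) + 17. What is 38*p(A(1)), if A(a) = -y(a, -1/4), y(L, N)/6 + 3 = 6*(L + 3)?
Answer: 364534/3 ≈ 1.2151e+5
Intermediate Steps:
y(L, N) = 90 + 36*L (y(L, N) = -18 + 6*(6*(L + 3)) = -18 + 6*(6*(3 + L)) = -18 + 6*(18 + 6*L) = -18 + (108 + 36*L) = 90 + 36*L)
A(a) = -90 - 36*a (A(a) = -(90 + 36*a) = -90 - 36*a)
p(K) = 17/3 + K**2/3 + 50*K/3 (p(K) = ((K**2 + 50*K) + 17)/3 = (17 + K**2 + 50*K)/3 = 17/3 + K**2/3 + 50*K/3)
38*p(A(1)) = 38*(17/3 + (-90 - 36*1)**2/3 + 50*(-90 - 36*1)/3) = 38*(17/3 + (-90 - 36)**2/3 + 50*(-90 - 36)/3) = 38*(17/3 + (1/3)*(-126)**2 + (50/3)*(-126)) = 38*(17/3 + (1/3)*15876 - 2100) = 38*(17/3 + 5292 - 2100) = 38*(9593/3) = 364534/3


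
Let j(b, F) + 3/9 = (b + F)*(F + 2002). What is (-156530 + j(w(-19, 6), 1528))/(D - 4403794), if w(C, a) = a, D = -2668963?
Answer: -15775469/21218271 ≈ -0.74349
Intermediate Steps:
j(b, F) = -1/3 + (2002 + F)*(F + b) (j(b, F) = -1/3 + (b + F)*(F + 2002) = -1/3 + (F + b)*(2002 + F) = -1/3 + (2002 + F)*(F + b))
(-156530 + j(w(-19, 6), 1528))/(D - 4403794) = (-156530 + (-1/3 + 1528**2 + 2002*1528 + 2002*6 + 1528*6))/(-2668963 - 4403794) = (-156530 + (-1/3 + 2334784 + 3059056 + 12012 + 9168))/(-7072757) = (-156530 + 16245059/3)*(-1/7072757) = (15775469/3)*(-1/7072757) = -15775469/21218271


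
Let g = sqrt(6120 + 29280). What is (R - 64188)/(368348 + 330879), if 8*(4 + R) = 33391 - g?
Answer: -480145/5593816 - 5*sqrt(354)/2796908 ≈ -0.085869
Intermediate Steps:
g = 10*sqrt(354) (g = sqrt(35400) = 10*sqrt(354) ≈ 188.15)
R = 33359/8 - 5*sqrt(354)/4 (R = -4 + (33391 - 10*sqrt(354))/8 = -4 + (33391/8 - 5*sqrt(354)/4) = 33359/8 - 5*sqrt(354)/4 ≈ 4146.4)
(R - 64188)/(368348 + 330879) = ((33359/8 - 5*sqrt(354)/4) - 64188)/(368348 + 330879) = (-480145/8 - 5*sqrt(354)/4)/699227 = (-480145/8 - 5*sqrt(354)/4)*(1/699227) = -480145/5593816 - 5*sqrt(354)/2796908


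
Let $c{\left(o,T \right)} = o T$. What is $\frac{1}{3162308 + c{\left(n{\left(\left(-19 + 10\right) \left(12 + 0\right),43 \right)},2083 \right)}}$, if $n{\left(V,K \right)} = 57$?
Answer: $\frac{1}{3281039} \approx 3.0478 \cdot 10^{-7}$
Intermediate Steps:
$c{\left(o,T \right)} = T o$
$\frac{1}{3162308 + c{\left(n{\left(\left(-19 + 10\right) \left(12 + 0\right),43 \right)},2083 \right)}} = \frac{1}{3162308 + 2083 \cdot 57} = \frac{1}{3162308 + 118731} = \frac{1}{3281039}$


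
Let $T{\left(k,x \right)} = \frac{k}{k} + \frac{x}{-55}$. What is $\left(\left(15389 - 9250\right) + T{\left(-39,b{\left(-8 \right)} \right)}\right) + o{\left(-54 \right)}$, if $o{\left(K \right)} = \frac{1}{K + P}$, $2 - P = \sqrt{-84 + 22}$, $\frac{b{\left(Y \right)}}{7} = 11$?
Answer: $\frac{42448289}{6915} + \frac{i \sqrt{62}}{2766} \approx 6138.6 + 0.0028467 i$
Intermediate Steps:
$b{\left(Y \right)} = 77$ ($b{\left(Y \right)} = 7 \cdot 11 = 77$)
$P = 2 - i \sqrt{62}$ ($P = 2 - \sqrt{-84 + 22} = 2 - \sqrt{-62} = 2 - i \sqrt{62} \approx 2.0 - 7.874 i$)
$T{\left(k,x \right)} = 1 - \frac{x}{55}$ ($T{\left(k,x \right)} = 1 + x \left(- \frac{1}{55}\right) = 1 - \frac{x}{55}$)
$o{\left(K \right)} = \frac{1}{2 + K - i \sqrt{62}}$ ($o{\left(K \right)} = \frac{1}{K + \left(2 - i \sqrt{62}\right)} = \frac{1}{2 + K - i \sqrt{62}}$)
$\left(\left(15389 - 9250\right) + T{\left(-39,b{\left(-8 \right)} \right)}\right) + o{\left(-54 \right)} = \left(\left(15389 - 9250\right) + \left(1 - \frac{7}{5}\right)\right) + \frac{1}{2 - 54 - i \sqrt{62}} = \left(6139 + \left(1 - \frac{7}{5}\right)\right) + \frac{1}{-52 - i \sqrt{62}} = \left(6139 - \frac{2}{5}\right) + \frac{1}{-52 - i \sqrt{62}} = \frac{30693}{5} + \frac{1}{-52 - i \sqrt{62}}$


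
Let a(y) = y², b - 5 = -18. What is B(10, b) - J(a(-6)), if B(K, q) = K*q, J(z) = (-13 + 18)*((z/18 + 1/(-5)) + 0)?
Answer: -139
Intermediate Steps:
b = -13 (b = 5 - 18 = -13)
J(z) = -1 + 5*z/18 (J(z) = 5*((z*(1/18) + 1*(-⅕)) + 0) = 5*((z/18 - ⅕) + 0) = 5*((-⅕ + z/18) + 0) = 5*(-⅕ + z/18) = -1 + 5*z/18)
B(10, b) - J(a(-6)) = 10*(-13) - (-1 + (5/18)*(-6)²) = -130 - (-1 + (5/18)*36) = -130 - (-1 + 10) = -130 - 1*9 = -130 - 9 = -139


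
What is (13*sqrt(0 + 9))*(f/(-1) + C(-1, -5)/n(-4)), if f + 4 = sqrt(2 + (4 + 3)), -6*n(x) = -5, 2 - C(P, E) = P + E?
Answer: 2067/5 ≈ 413.40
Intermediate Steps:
C(P, E) = 2 - E - P (C(P, E) = 2 - (P + E) = 2 - (E + P) = 2 + (-E - P) = 2 - E - P)
n(x) = 5/6 (n(x) = -1/6*(-5) = 5/6)
f = -1 (f = -4 + sqrt(2 + (4 + 3)) = -4 + sqrt(2 + 7) = -4 + sqrt(9) = -4 + 3 = -1)
(13*sqrt(0 + 9))*(f/(-1) + C(-1, -5)/n(-4)) = (13*sqrt(0 + 9))*(-1/(-1) + (2 - 1*(-5) - 1*(-1))/(5/6)) = (13*sqrt(9))*(-1*(-1) + (2 + 5 + 1)*(6/5)) = (13*3)*(1 + 8*(6/5)) = 39*(1 + 48/5) = 39*(53/5) = 2067/5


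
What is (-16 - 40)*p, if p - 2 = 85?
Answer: -4872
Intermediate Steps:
p = 87 (p = 2 + 85 = 87)
(-16 - 40)*p = (-16 - 40)*87 = -56*87 = -4872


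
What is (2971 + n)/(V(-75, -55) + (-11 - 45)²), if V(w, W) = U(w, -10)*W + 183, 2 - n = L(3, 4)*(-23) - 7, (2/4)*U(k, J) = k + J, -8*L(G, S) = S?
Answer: 1979/8446 ≈ 0.23431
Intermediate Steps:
L(G, S) = -S/8
U(k, J) = 2*J + 2*k (U(k, J) = 2*(k + J) = 2*(J + k) = 2*J + 2*k)
n = -5/2 (n = 2 - (-⅛*4*(-23) - 7) = 2 - (-½*(-23) - 7) = 2 - (23/2 - 7) = 2 - 1*9/2 = 2 - 9/2 = -5/2 ≈ -2.5000)
V(w, W) = 183 + W*(-20 + 2*w) (V(w, W) = (2*(-10) + 2*w)*W + 183 = (-20 + 2*w)*W + 183 = W*(-20 + 2*w) + 183 = 183 + W*(-20 + 2*w))
(2971 + n)/(V(-75, -55) + (-11 - 45)²) = (2971 - 5/2)/((183 + 2*(-55)*(-10 - 75)) + (-11 - 45)²) = 5937/(2*((183 + 2*(-55)*(-85)) + (-56)²)) = 5937/(2*((183 + 9350) + 3136)) = 5937/(2*(9533 + 3136)) = (5937/2)/12669 = (5937/2)*(1/12669) = 1979/8446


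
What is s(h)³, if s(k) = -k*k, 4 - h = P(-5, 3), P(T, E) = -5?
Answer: -531441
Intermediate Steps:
h = 9 (h = 4 - 1*(-5) = 4 + 5 = 9)
s(k) = -k²
s(h)³ = (-1*9²)³ = (-1*81)³ = (-81)³ = -531441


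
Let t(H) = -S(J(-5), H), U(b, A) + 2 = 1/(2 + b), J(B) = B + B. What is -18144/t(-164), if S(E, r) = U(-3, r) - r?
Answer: 2592/23 ≈ 112.70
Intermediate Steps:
J(B) = 2*B
U(b, A) = -2 + 1/(2 + b)
S(E, r) = -3 - r (S(E, r) = (-3 - 2*(-3))/(2 - 3) - r = (-3 + 6)/(-1) - r = -1*3 - r = -3 - r)
t(H) = 3 + H (t(H) = -(-3 - H) = 3 + H)
-18144/t(-164) = -18144/(3 - 164) = -18144/(-161) = -18144*(-1/161) = 2592/23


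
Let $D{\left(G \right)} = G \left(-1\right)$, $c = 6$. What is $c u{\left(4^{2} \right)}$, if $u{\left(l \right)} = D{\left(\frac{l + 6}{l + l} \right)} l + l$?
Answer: $30$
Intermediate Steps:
$D{\left(G \right)} = - G$
$u{\left(l \right)} = -3 + \frac{l}{2}$ ($u{\left(l \right)} = - \frac{l + 6}{l + l} l + l = - \frac{6 + l}{2 l} l + l = \left(-3 - \frac{l}{2}\right) + l = -3 + \frac{l}{2}$)
$c u{\left(4^{2} \right)} = 6 \left(-3 + \frac{4^{2}}{2}\right) = 6 \left(-3 + \frac{1}{2} \cdot 16\right) = 6 \left(-3 + 8\right) = 6 \cdot 5 = 30$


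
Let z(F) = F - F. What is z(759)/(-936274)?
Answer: 0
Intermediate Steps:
z(F) = 0
z(759)/(-936274) = 0/(-936274) = 0*(-1/936274) = 0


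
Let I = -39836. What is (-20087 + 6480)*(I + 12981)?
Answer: 365415985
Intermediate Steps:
(-20087 + 6480)*(I + 12981) = (-20087 + 6480)*(-39836 + 12981) = -13607*(-26855) = 365415985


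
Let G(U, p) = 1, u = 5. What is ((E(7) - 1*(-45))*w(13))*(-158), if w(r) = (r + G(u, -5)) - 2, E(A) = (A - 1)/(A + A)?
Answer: -602928/7 ≈ -86133.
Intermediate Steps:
E(A) = (-1 + A)/(2*A) (E(A) = (-1 + A)/((2*A)) = (-1 + A)*(1/(2*A)) = (-1 + A)/(2*A))
w(r) = -1 + r (w(r) = (r + 1) - 2 = (1 + r) - 2 = -1 + r)
((E(7) - 1*(-45))*w(13))*(-158) = (((½)*(-1 + 7)/7 - 1*(-45))*(-1 + 13))*(-158) = (((½)*(⅐)*6 + 45)*12)*(-158) = ((3/7 + 45)*12)*(-158) = ((318/7)*12)*(-158) = (3816/7)*(-158) = -602928/7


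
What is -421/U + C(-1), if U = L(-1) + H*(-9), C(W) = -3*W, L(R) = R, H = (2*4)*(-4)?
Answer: 440/287 ≈ 1.5331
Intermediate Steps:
H = -32 (H = 8*(-4) = -32)
U = 287 (U = -1 - 32*(-9) = -1 + 288 = 287)
-421/U + C(-1) = -421/287 - 3*(-1) = -421*1/287 + 3 = -421/287 + 3 = 440/287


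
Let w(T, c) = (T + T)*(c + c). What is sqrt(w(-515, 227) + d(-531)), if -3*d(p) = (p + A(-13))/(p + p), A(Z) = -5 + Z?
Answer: I*sqrt(58600289514)/354 ≈ 683.83*I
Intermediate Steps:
w(T, c) = 4*T*c (w(T, c) = (2*T)*(2*c) = 4*T*c)
d(p) = -(-18 + p)/(6*p) (d(p) = -(p + (-5 - 13))/(3*(p + p)) = -(p - 18)/(3*(2*p)) = -(-18 + p)*1/(2*p)/3 = -(-18 + p)/(6*p))
sqrt(w(-515, 227) + d(-531)) = sqrt(4*(-515)*227 + (1/6)*(18 - 1*(-531))/(-531)) = sqrt(-467620 + (1/6)*(-1/531)*(18 + 531)) = sqrt(-467620 + (1/6)*(-1/531)*549) = sqrt(-467620 - 61/354) = sqrt(-165537541/354) = I*sqrt(58600289514)/354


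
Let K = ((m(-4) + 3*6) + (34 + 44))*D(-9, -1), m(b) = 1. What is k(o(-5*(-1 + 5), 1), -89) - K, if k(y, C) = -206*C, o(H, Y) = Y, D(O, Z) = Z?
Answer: 18431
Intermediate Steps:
K = -97 (K = ((1 + 3*6) + (34 + 44))*(-1) = ((1 + 18) + 78)*(-1) = (19 + 78)*(-1) = 97*(-1) = -97)
k(o(-5*(-1 + 5), 1), -89) - K = -206*(-89) - 1*(-97) = 18334 + 97 = 18431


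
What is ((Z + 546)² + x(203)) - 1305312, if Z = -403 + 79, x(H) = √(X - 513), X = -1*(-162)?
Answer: -1256028 + 3*I*√39 ≈ -1.256e+6 + 18.735*I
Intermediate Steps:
X = 162
x(H) = 3*I*√39 (x(H) = √(162 - 513) = √(-351) = 3*I*√39)
Z = -324
((Z + 546)² + x(203)) - 1305312 = ((-324 + 546)² + 3*I*√39) - 1305312 = (222² + 3*I*√39) - 1305312 = (49284 + 3*I*√39) - 1305312 = -1256028 + 3*I*√39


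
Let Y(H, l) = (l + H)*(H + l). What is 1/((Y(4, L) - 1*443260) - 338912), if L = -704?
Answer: -1/292172 ≈ -3.4226e-6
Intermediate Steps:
Y(H, l) = (H + l)² (Y(H, l) = (H + l)*(H + l) = (H + l)²)
1/((Y(4, L) - 1*443260) - 338912) = 1/(((4 - 704)² - 1*443260) - 338912) = 1/(((-700)² - 443260) - 338912) = 1/((490000 - 443260) - 338912) = 1/(46740 - 338912) = 1/(-292172) = -1/292172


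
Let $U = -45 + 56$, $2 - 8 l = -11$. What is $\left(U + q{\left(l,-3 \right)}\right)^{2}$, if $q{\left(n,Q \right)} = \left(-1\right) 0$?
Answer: $121$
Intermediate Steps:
$l = \frac{13}{8}$ ($l = \frac{1}{4} - - \frac{11}{8} = \frac{1}{4} + \frac{11}{8} = \frac{13}{8} \approx 1.625$)
$q{\left(n,Q \right)} = 0$
$U = 11$
$\left(U + q{\left(l,-3 \right)}\right)^{2} = \left(11 + 0\right)^{2} = 11^{2} = 121$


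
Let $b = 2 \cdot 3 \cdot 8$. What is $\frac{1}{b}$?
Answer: $\frac{1}{48} \approx 0.020833$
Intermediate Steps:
$b = 48$ ($b = 6 \cdot 8 = 48$)
$\frac{1}{b} = \frac{1}{48}$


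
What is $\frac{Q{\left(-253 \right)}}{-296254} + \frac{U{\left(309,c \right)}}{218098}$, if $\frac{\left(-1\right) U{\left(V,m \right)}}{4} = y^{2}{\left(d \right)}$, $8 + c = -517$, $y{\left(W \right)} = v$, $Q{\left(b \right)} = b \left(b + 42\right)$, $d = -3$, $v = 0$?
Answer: $- \frac{53383}{296254} \approx -0.18019$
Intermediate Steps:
$Q{\left(b \right)} = b \left(42 + b\right)$
$y{\left(W \right)} = 0$
$c = -525$ ($c = -8 - 517 = -525$)
$U{\left(V,m \right)} = 0$ ($U{\left(V,m \right)} = - 4 \cdot 0^{2} = \left(-4\right) 0 = 0$)
$\frac{Q{\left(-253 \right)}}{-296254} + \frac{U{\left(309,c \right)}}{218098} = \frac{\left(-253\right) \left(42 - 253\right)}{-296254} + \frac{0}{218098} = \left(-253\right) \left(-211\right) \left(- \frac{1}{296254}\right) + 0 \cdot \frac{1}{218098} = 53383 \left(- \frac{1}{296254}\right) + 0 = - \frac{53383}{296254} + 0 = - \frac{53383}{296254}$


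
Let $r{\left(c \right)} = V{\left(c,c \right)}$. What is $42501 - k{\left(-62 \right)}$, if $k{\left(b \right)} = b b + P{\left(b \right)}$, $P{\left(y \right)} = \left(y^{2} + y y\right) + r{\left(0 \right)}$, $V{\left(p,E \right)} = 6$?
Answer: $30963$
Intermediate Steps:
$r{\left(c \right)} = 6$
$P{\left(y \right)} = 6 + 2 y^{2}$ ($P{\left(y \right)} = \left(y^{2} + y y\right) + 6 = \left(y^{2} + y^{2}\right) + 6 = 2 y^{2} + 6 = 6 + 2 y^{2}$)
$k{\left(b \right)} = 6 + 3 b^{2}$ ($k{\left(b \right)} = b b + \left(6 + 2 b^{2}\right) = b^{2} + \left(6 + 2 b^{2}\right) = 6 + 3 b^{2}$)
$42501 - k{\left(-62 \right)} = 42501 - \left(6 + 3 \left(-62\right)^{2}\right) = 42501 - \left(6 + 3 \cdot 3844\right) = 42501 - \left(6 + 11532\right) = 42501 - 11538 = 30963$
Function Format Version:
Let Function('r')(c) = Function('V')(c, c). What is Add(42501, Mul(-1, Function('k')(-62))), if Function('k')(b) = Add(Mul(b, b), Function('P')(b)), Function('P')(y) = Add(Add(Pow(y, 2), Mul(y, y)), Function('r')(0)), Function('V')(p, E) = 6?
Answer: 30963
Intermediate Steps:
Function('r')(c) = 6
Function('P')(y) = Add(6, Mul(2, Pow(y, 2))) (Function('P')(y) = Add(Add(Pow(y, 2), Mul(y, y)), 6) = Add(Add(Pow(y, 2), Pow(y, 2)), 6) = Add(Mul(2, Pow(y, 2)), 6) = Add(6, Mul(2, Pow(y, 2))))
Function('k')(b) = Add(6, Mul(3, Pow(b, 2))) (Function('k')(b) = Add(Mul(b, b), Add(6, Mul(2, Pow(b, 2)))) = Add(Pow(b, 2), Add(6, Mul(2, Pow(b, 2)))) = Add(6, Mul(3, Pow(b, 2))))
Add(42501, Mul(-1, Function('k')(-62))) = Add(42501, Mul(-1, Add(6, Mul(3, Pow(-62, 2))))) = Add(42501, Mul(-1, Add(6, Mul(3, 3844)))) = Add(42501, Mul(-1, Add(6, 11532))) = Add(42501, Mul(-1, 11538)) = Add(42501, -11538) = 30963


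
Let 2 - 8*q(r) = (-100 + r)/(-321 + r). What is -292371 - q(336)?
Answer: -17542157/60 ≈ -2.9237e+5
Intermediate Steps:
q(r) = ¼ - (-100 + r)/(8*(-321 + r))
-292371 - q(336) = -292371 - (-542 + 336)/(8*(-321 + 336)) = -292371 - (-206)/(8*15) = -292371 - 1*(-103/60) = -292371 + 103/60 = -17542157/60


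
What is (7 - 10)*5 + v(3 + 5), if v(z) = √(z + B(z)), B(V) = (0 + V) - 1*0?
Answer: -11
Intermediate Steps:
B(V) = V (B(V) = V + 0 = V)
v(z) = √2*√z (v(z) = √(z + z) = √(2*z) = √2*√z)
(7 - 10)*5 + v(3 + 5) = (7 - 10)*5 + √2*√(3 + 5) = -3*5 + √2*√8 = -15 + √2*(2*√2) = -15 + 4 = -11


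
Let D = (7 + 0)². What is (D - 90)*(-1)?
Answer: 41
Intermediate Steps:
D = 49 (D = 7² = 49)
(D - 90)*(-1) = (49 - 90)*(-1) = -41*(-1) = 41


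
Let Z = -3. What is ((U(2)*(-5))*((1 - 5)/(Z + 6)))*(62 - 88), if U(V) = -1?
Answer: 520/3 ≈ 173.33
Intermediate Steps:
((U(2)*(-5))*((1 - 5)/(Z + 6)))*(62 - 88) = ((-1*(-5))*((1 - 5)/(-3 + 6)))*(62 - 88) = (5*(-4/3))*(-26) = -20/3*(-26) = 520/3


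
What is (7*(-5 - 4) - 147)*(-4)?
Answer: 840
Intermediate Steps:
(7*(-5 - 4) - 147)*(-4) = (7*(-9) - 147)*(-4) = (-63 - 147)*(-4) = -210*(-4) = 840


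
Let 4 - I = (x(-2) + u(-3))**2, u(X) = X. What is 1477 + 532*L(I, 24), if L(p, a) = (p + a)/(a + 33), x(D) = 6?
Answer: 4963/3 ≈ 1654.3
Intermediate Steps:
I = -5 (I = 4 - (6 - 3)**2 = 4 - 1*3**2 = 4 - 1*9 = 4 - 9 = -5)
L(p, a) = (a + p)/(33 + a)
1477 + 532*L(I, 24) = 1477 + 532*((24 - 5)/(33 + 24)) = 1477 + 532*(19/57) = 1477 + 532*((1/57)*19) = 1477 + 532*(1/3) = 1477 + 532/3 = 4963/3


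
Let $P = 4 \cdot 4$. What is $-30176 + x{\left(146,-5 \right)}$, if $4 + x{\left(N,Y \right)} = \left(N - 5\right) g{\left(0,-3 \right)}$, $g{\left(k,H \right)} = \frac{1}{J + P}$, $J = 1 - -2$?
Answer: $- \frac{573279}{19} \approx -30173.0$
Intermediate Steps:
$P = 16$
$J = 3$ ($J = 1 + 2 = 3$)
$g{\left(k,H \right)} = \frac{1}{19}$ ($g{\left(k,H \right)} = \frac{1}{3 + 16} = \frac{1}{19}$)
$x{\left(N,Y \right)} = - \frac{81}{19} + \frac{N}{19}$ ($x{\left(N,Y \right)} = -4 + \left(N - 5\right) \frac{1}{19} = -4 + \left(-5 + N\right) \frac{1}{19} = -4 + \left(- \frac{5}{19} + \frac{N}{19}\right) = - \frac{81}{19} + \frac{N}{19}$)
$-30176 + x{\left(146,-5 \right)} = -30176 + \left(- \frac{81}{19} + \frac{1}{19} \cdot 146\right) = -30176 + \left(- \frac{81}{19} + \frac{146}{19}\right) = -30176 + \frac{65}{19} = - \frac{573279}{19}$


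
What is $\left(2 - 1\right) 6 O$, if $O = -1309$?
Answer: $-7854$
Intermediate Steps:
$\left(2 - 1\right) 6 O = \left(2 - 1\right) 6 \left(-1309\right) = 1 \cdot 6 \left(-1309\right) = 6 \left(-1309\right) = -7854$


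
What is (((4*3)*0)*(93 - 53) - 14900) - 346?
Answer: -15246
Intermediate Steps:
(((4*3)*0)*(93 - 53) - 14900) - 346 = ((12*0)*40 - 14900) - 346 = (0*40 - 14900) - 346 = (0 - 14900) - 346 = -14900 - 346 = -15246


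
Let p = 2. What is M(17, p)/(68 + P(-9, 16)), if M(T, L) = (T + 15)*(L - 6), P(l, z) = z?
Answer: -32/21 ≈ -1.5238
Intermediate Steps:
M(T, L) = (-6 + L)*(15 + T) (M(T, L) = (15 + T)*(-6 + L) = (-6 + L)*(15 + T))
M(17, p)/(68 + P(-9, 16)) = (-90 - 6*17 + 15*2 + 2*17)/(68 + 16) = (-90 - 102 + 30 + 34)/84 = -128*1/84 = -32/21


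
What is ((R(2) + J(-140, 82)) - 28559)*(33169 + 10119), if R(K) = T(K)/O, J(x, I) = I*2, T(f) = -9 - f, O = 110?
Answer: -6145835444/5 ≈ -1.2292e+9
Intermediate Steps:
J(x, I) = 2*I
R(K) = -9/110 - K/110 (R(K) = (-9 - K)/110 = (-9 - K)*(1/110) = -9/110 - K/110)
((R(2) + J(-140, 82)) - 28559)*(33169 + 10119) = (((-9/110 - 1/110*2) + 2*82) - 28559)*(33169 + 10119) = (((-9/110 - 1/55) + 164) - 28559)*43288 = ((-⅒ + 164) - 28559)*43288 = (1639/10 - 28559)*43288 = -283951/10*43288 = -6145835444/5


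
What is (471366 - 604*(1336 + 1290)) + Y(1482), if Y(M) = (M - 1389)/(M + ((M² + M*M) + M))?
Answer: -1633318576521/1465204 ≈ -1.1147e+6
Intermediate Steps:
Y(M) = (-1389 + M)/(2*M + 2*M²) (Y(M) = (-1389 + M)/(M + ((M² + M²) + M)) = (-1389 + M)/(M + (2*M² + M)) = (-1389 + M)/(M + (M + 2*M²)) = (-1389 + M)/(2*M + 2*M²))
(471366 - 604*(1336 + 1290)) + Y(1482) = (471366 - 604*(1336 + 1290)) + (½)*(-1389 + 1482)/(1482*(1 + 1482)) = (471366 - 604*2626) + (½)*(1/1482)*93/1483 = (471366 - 1586104) + (½)*(1/1482)*(1/1483)*93 = -1114738 + 31/1465204 = -1633318576521/1465204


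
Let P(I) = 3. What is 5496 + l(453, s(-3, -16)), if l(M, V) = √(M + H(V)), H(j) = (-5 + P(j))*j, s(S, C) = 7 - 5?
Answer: 5496 + √449 ≈ 5517.2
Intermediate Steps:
s(S, C) = 2
H(j) = -2*j (H(j) = (-5 + 3)*j = -2*j)
l(M, V) = √(M - 2*V)
5496 + l(453, s(-3, -16)) = 5496 + √(453 - 2*2) = 5496 + √(453 - 4) = 5496 + √449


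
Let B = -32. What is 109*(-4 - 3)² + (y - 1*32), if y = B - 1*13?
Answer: 5264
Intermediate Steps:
y = -45 (y = -32 - 1*13 = -32 - 13 = -45)
109*(-4 - 3)² + (y - 1*32) = 109*(-4 - 3)² + (-45 - 1*32) = 109*(-7)² + (-45 - 32) = 109*49 - 77 = 5341 - 77 = 5264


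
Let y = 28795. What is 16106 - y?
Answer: -12689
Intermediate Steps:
16106 - y = 16106 - 1*28795 = 16106 - 28795 = -12689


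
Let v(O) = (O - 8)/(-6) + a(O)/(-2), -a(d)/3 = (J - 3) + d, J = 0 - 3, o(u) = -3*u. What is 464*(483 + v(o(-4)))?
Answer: 683936/3 ≈ 2.2798e+5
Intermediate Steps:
J = -3
a(d) = 18 - 3*d (a(d) = -3*((-3 - 3) + d) = -3*(-6 + d) = 18 - 3*d)
v(O) = -23/3 + 4*O/3 (v(O) = (O - 8)/(-6) + (18 - 3*O)/(-2) = (-8 + O)*(-1/6) + (18 - 3*O)*(-1/2) = (4/3 - O/6) + (-9 + 3*O/2) = -23/3 + 4*O/3)
464*(483 + v(o(-4))) = 464*(483 + (-23/3 + 4*(-3*(-4))/3)) = 464*(483 + (-23/3 + (4/3)*12)) = 464*(483 + (-23/3 + 16)) = 464*(483 + 25/3) = 464*(1474/3) = 683936/3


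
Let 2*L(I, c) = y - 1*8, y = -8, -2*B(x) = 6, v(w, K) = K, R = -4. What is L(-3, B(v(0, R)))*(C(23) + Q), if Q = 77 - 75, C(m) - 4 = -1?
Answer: -40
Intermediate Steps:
B(x) = -3 (B(x) = -½*6 = -3)
L(I, c) = -8 (L(I, c) = (-8 - 1*8)/2 = (-8 - 8)/2 = (½)*(-16) = -8)
C(m) = 3 (C(m) = 4 - 1 = 3)
Q = 2
L(-3, B(v(0, R)))*(C(23) + Q) = -8*(3 + 2) = -8*5 = -40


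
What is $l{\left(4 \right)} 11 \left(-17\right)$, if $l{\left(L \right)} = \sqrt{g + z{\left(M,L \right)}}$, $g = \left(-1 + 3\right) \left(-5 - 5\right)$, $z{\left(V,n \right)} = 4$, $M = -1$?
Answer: $- 748 i \approx - 748.0 i$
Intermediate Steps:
$g = -20$ ($g = 2 \left(-10\right) = -20$)
$l{\left(L \right)} = 4 i$ ($l{\left(L \right)} = \sqrt{-20 + 4} = \sqrt{-16} = 4 i$)
$l{\left(4 \right)} 11 \left(-17\right) = 4 i 11 \left(-17\right) = 44 i \left(-17\right) = - 748 i$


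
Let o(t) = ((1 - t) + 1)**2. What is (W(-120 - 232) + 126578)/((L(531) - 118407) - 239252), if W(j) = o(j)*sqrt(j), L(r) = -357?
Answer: -63289/179008 - 31329*I*sqrt(22)/22376 ≈ -0.35355 - 6.5671*I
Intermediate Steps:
o(t) = (2 - t)**2
W(j) = sqrt(j)*(-2 + j)**2 (W(j) = (-2 + j)**2*sqrt(j) = sqrt(j)*(-2 + j)**2)
(W(-120 - 232) + 126578)/((L(531) - 118407) - 239252) = (sqrt(-120 - 232)*(-2 + (-120 - 232))**2 + 126578)/((-357 - 118407) - 239252) = (sqrt(-352)*(-2 - 352)**2 + 126578)/(-118764 - 239252) = ((4*I*sqrt(22))*(-354)**2 + 126578)/(-358016) = ((4*I*sqrt(22))*125316 + 126578)*(-1/358016) = (501264*I*sqrt(22) + 126578)*(-1/358016) = (126578 + 501264*I*sqrt(22))*(-1/358016) = -63289/179008 - 31329*I*sqrt(22)/22376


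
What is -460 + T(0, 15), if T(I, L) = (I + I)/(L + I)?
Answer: -460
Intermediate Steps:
T(I, L) = 2*I/(I + L) (T(I, L) = (2*I)/(I + L) = 2*I/(I + L))
-460 + T(0, 15) = -460 + 2*0/(0 + 15) = -460 + 2*0/15 = -460 + 2*0*(1/15) = -460 + 0 = -460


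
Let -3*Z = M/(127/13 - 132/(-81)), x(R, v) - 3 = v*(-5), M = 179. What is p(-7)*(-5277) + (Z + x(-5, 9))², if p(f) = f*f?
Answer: -4103521512348/16008001 ≈ -2.5634e+5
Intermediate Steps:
x(R, v) = 3 - 5*v (x(R, v) = 3 + v*(-5) = 3 - 5*v)
p(f) = f²
Z = -20943/4001 (Z = -179/(3*(127/13 - 132/(-81))) = -179/(3*(127*(1/13) - 132*(-1/81))) = -179/(3*(127/13 + 44/27)) = -179/(3*4001/351) = -179*351/(3*4001) = -⅓*62829/4001 = -20943/4001 ≈ -5.2344)
p(-7)*(-5277) + (Z + x(-5, 9))² = (-7)²*(-5277) + (-20943/4001 + (3 - 5*9))² = 49*(-5277) + (-20943/4001 + (3 - 45))² = -258573 + (-20943/4001 - 42)² = -258573 + (-188985/4001)² = -258573 + 35715330225/16008001 = -4103521512348/16008001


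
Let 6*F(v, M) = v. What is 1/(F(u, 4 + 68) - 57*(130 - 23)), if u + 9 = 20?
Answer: -6/36583 ≈ -0.00016401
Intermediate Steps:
u = 11 (u = -9 + 20 = 11)
F(v, M) = v/6
1/(F(u, 4 + 68) - 57*(130 - 23)) = 1/((1/6)*11 - 57*(130 - 23)) = 1/(11/6 - 57*107) = 1/(11/6 - 6099) = 1/(-36583/6) = -6/36583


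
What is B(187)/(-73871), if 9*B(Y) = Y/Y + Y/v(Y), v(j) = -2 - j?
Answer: -2/125654571 ≈ -1.5917e-8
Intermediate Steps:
B(Y) = ⅑ + Y/(9*(-2 - Y)) (B(Y) = (Y/Y + Y/(-2 - Y))/9 = (1 + Y/(-2 - Y))/9 = ⅑ + Y/(9*(-2 - Y)))
B(187)/(-73871) = (2/(9*(2 + 187)))/(-73871) = ((2/9)/189)*(-1/73871) = ((2/9)*(1/189))*(-1/73871) = (2/1701)*(-1/73871) = -2/125654571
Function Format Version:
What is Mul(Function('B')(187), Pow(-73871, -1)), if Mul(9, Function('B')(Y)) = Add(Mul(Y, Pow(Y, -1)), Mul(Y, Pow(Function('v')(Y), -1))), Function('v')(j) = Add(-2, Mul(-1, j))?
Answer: Rational(-2, 125654571) ≈ -1.5917e-8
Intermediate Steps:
Function('B')(Y) = Add(Rational(1, 9), Mul(Rational(1, 9), Y, Pow(Add(-2, Mul(-1, Y)), -1))) (Function('B')(Y) = Mul(Rational(1, 9), Add(Mul(Y, Pow(Y, -1)), Mul(Y, Pow(Add(-2, Mul(-1, Y)), -1)))) = Mul(Rational(1, 9), Add(1, Mul(Y, Pow(Add(-2, Mul(-1, Y)), -1)))) = Add(Rational(1, 9), Mul(Rational(1, 9), Y, Pow(Add(-2, Mul(-1, Y)), -1))))
Mul(Function('B')(187), Pow(-73871, -1)) = Mul(Mul(Rational(2, 9), Pow(Add(2, 187), -1)), Pow(-73871, -1)) = Mul(Mul(Rational(2, 9), Pow(189, -1)), Rational(-1, 73871)) = Mul(Mul(Rational(2, 9), Rational(1, 189)), Rational(-1, 73871)) = Mul(Rational(2, 1701), Rational(-1, 73871)) = Rational(-2, 125654571)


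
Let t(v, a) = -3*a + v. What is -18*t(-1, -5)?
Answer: -252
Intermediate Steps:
t(v, a) = v - 3*a
-18*t(-1, -5) = -18*(-1 - 3*(-5)) = -18*(-1 + 15) = -18*14 = -252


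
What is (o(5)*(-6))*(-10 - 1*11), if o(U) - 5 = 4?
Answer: 1134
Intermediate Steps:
o(U) = 9 (o(U) = 5 + 4 = 9)
(o(5)*(-6))*(-10 - 1*11) = (9*(-6))*(-10 - 1*11) = -54*(-10 - 11) = -54*(-21) = 1134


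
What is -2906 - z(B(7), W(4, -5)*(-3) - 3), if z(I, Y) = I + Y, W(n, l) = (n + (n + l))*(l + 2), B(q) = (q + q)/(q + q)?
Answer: -2931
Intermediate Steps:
B(q) = 1 (B(q) = (2*q)/((2*q)) = (2*q)*(1/(2*q)) = 1)
W(n, l) = (2 + l)*(l + 2*n) (W(n, l) = (n + (l + n))*(2 + l) = (l + 2*n)*(2 + l) = (2 + l)*(l + 2*n))
-2906 - z(B(7), W(4, -5)*(-3) - 3) = -2906 - (1 + (((-5)² + 2*(-5) + 4*4 + 2*(-5)*4)*(-3) - 3)) = -2906 - (1 + ((25 - 10 + 16 - 40)*(-3) - 3)) = -2906 - (1 + (-9*(-3) - 3)) = -2906 - (1 + (27 - 3)) = -2906 - (1 + 24) = -2906 - 1*25 = -2906 - 25 = -2931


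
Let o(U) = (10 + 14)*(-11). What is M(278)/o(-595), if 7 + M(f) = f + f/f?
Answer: -34/33 ≈ -1.0303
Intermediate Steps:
M(f) = -6 + f (M(f) = -7 + (f + f/f) = -7 + (f + 1) = -7 + (1 + f) = -6 + f)
o(U) = -264 (o(U) = 24*(-11) = -264)
M(278)/o(-595) = (-6 + 278)/(-264) = 272*(-1/264) = -34/33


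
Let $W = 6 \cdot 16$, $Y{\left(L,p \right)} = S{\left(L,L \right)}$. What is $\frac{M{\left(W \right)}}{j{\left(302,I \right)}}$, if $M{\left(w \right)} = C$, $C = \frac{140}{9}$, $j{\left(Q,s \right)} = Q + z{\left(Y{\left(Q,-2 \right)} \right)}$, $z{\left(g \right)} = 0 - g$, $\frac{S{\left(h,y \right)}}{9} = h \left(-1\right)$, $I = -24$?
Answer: $\frac{7}{1359} \approx 0.0051508$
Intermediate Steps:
$S{\left(h,y \right)} = - 9 h$ ($S{\left(h,y \right)} = 9 h \left(-1\right) = 9 \left(- h\right) = - 9 h$)
$Y{\left(L,p \right)} = - 9 L$
$W = 96$
$z{\left(g \right)} = - g$
$j{\left(Q,s \right)} = 10 Q$ ($j{\left(Q,s \right)} = Q - - 9 Q = Q + 9 Q = 10 Q$)
$C = \frac{140}{9}$ ($C = 140 \cdot \frac{1}{9} = \frac{140}{9} \approx 15.556$)
$M{\left(w \right)} = \frac{140}{9}$
$\frac{M{\left(W \right)}}{j{\left(302,I \right)}} = \frac{140}{9 \cdot 10 \cdot 302} = \frac{140}{9 \cdot 3020} = \frac{140}{9} \cdot \frac{1}{3020} = \frac{7}{1359}$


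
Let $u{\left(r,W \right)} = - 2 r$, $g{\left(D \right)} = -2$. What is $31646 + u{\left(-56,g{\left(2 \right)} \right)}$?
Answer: $31758$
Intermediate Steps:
$31646 + u{\left(-56,g{\left(2 \right)} \right)} = 31646 - -112 = 31646 + 112 = 31758$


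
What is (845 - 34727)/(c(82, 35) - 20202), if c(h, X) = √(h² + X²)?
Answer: 684484164/408112855 + 33882*√7949/408112855 ≈ 1.6846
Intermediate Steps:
c(h, X) = √(X² + h²)
(845 - 34727)/(c(82, 35) - 20202) = (845 - 34727)/(√(35² + 82²) - 20202) = -33882/(√(1225 + 6724) - 20202) = -33882/(√7949 - 20202) = -33882/(-20202 + √7949)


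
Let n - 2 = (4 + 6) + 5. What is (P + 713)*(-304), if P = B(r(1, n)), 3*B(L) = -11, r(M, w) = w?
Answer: -646912/3 ≈ -2.1564e+5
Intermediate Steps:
n = 17 (n = 2 + ((4 + 6) + 5) = 2 + (10 + 5) = 2 + 15 = 17)
B(L) = -11/3 (B(L) = (⅓)*(-11) = -11/3)
P = -11/3 ≈ -3.6667
(P + 713)*(-304) = (-11/3 + 713)*(-304) = (2128/3)*(-304) = -646912/3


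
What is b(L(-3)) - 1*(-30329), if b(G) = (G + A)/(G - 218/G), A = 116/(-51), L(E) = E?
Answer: 107758668/3553 ≈ 30329.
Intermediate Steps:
A = -116/51 (A = 116*(-1/51) = -116/51 ≈ -2.2745)
b(G) = (-116/51 + G)/(G - 218/G) (b(G) = (G - 116/51)/(G - 218/G) = (-116/51 + G)/(G - 218/G))
b(L(-3)) - 1*(-30329) = (1/51)*(-3)*(-116 + 51*(-3))/(-218 + (-3)**2) - 1*(-30329) = (1/51)*(-3)*(-116 - 153)/(-218 + 9) + 30329 = (1/51)*(-3)*(-269)/(-209) + 30329 = (1/51)*(-3)*(-1/209)*(-269) + 30329 = -269/3553 + 30329 = 107758668/3553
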